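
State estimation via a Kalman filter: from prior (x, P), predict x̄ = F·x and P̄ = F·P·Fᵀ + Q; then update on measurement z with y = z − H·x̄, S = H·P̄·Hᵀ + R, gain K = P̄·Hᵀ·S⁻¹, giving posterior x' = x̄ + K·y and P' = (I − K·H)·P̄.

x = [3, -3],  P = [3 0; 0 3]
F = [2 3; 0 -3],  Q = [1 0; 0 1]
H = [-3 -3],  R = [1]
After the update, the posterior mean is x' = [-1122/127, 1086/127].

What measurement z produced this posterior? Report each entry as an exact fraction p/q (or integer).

z = [1]

x̄ = F·x = [-3, 9]
P̄ = F·P·Fᵀ + Q = [40 -27; -27 28]
S = H·P̄·Hᵀ + R = [127]
K = P̄·Hᵀ·S⁻¹ = [-39/127; -3/127]
x' − x̄ = [-741/127, -57/127] = K·y
y = (KᵀK)⁻¹·Kᵀ·(x' − x̄) = [19]
z = y + H·x̄ = [19] + [-18] = [1]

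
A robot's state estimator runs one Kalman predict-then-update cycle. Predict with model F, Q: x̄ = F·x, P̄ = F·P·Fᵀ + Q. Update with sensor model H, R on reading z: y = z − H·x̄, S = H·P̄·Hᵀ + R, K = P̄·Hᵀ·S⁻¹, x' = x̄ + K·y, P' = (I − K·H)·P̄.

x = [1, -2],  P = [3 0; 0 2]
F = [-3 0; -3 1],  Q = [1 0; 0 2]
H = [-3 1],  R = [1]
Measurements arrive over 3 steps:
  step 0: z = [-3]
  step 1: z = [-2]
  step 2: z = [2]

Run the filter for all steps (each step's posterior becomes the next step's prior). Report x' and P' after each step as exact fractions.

step 0: x̄ = F·x = [-3, -5]
step 0: P̄ = F·P·Fᵀ + Q = [28 27; 27 31]
step 0: y = z − H·x̄ = [-7]
step 0: S = H·P̄·Hᵀ + R = [122]
step 0: K = P̄·Hᵀ·S⁻¹ = [-57/122; -25/61]
step 0: x' = x̄ + K·y = [33/122, -130/61]
step 0: P' = (I − K·H)·P̄ = [167/122 222/61; 222/61 641/61]
step 1: x̄ = F·x = [-99/122, -359/122]
step 1: P̄ = F·P·Fᵀ + Q = [1625/122 171/122; 171/122 365/122]
step 1: y = z − H·x̄ = [-91/61]
step 1: S = H·P̄·Hᵀ + R = [7043/61]
step 1: K = P̄·Hᵀ·S⁻¹ = [-2352/7043; -74/7043]
step 1: x' = x̄ + K·y = [-4413/14086, -41229/14086]
step 1: P' = (I − K·H)·P̄ = [6247/14086 14037/14086; 14037/14086 41963/14086]
step 2: x̄ = F·x = [13239/14086, -13995/7043]
step 2: P̄ = F·P·Fᵀ + Q = [70309/14086 7056/7043; 7056/7043 21068/7043]
step 2: y = z − H·x̄ = [95879/14086]
step 2: S = H·P̄·Hᵀ + R = [604331/14086]
step 2: K = P̄·Hᵀ·S⁻¹ = [-196815/604331; -200/604331]
step 2: x' = x̄ + K·y = [-110238/86333, -171745/86333]
step 2: P' = (I − K·H)·P̄ = [266489/604331 602652/604331; 602652/604331 1807756/604331]

step 0: x' = [33/122, -130/61], P' = [167/122 222/61; 222/61 641/61]
step 1: x' = [-4413/14086, -41229/14086], P' = [6247/14086 14037/14086; 14037/14086 41963/14086]
step 2: x' = [-110238/86333, -171745/86333], P' = [266489/604331 602652/604331; 602652/604331 1807756/604331]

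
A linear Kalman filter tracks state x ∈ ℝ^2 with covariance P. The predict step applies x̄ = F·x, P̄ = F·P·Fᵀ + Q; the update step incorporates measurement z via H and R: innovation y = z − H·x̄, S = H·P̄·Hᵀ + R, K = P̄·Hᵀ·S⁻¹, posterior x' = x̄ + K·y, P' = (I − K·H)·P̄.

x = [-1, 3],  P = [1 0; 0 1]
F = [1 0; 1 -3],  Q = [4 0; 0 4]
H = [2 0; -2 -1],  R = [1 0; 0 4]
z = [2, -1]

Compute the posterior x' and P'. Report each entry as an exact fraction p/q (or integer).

x̄ = F·x = [-1, -10]
P̄ = F·P·Fᵀ + Q = [5 1; 1 14]
y = z − H·x̄ = [4, -13]
S = H·P̄·Hᵀ + R = [21 -22; -22 42]
K = P̄·Hᵀ·S⁻¹ = [89/199 -11/398; -134/199 -146/199]
x' = x̄ + K·y = [457/398, -628/199]
P' = (I − K·H)·P̄ = [89/398 -67/199; -67/199 718/199]

x' = [457/398, -628/199]
P' = [89/398 -67/199; -67/199 718/199]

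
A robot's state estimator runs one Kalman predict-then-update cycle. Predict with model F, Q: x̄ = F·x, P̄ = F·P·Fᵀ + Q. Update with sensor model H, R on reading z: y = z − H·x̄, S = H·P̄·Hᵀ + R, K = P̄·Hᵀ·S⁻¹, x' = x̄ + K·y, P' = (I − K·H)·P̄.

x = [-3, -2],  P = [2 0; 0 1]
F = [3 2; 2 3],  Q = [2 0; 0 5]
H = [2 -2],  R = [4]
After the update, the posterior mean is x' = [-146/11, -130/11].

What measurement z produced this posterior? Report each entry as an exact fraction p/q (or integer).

x̄ = F·x = [-13, -12]
P̄ = F·P·Fᵀ + Q = [24 18; 18 22]
S = H·P̄·Hᵀ + R = [44]
K = P̄·Hᵀ·S⁻¹ = [3/11; -2/11]
x' − x̄ = [-3/11, 2/11] = K·y
y = (KᵀK)⁻¹·Kᵀ·(x' − x̄) = [-1]
z = y + H·x̄ = [-1] + [-2] = [-3]

z = [-3]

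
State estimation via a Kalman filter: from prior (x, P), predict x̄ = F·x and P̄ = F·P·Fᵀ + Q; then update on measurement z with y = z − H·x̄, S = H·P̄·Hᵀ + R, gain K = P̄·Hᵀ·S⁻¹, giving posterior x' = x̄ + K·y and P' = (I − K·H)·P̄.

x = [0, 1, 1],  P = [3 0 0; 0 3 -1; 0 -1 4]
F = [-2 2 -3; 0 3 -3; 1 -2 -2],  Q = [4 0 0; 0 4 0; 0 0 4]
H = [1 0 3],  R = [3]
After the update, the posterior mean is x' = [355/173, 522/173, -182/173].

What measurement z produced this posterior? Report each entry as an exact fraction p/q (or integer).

z = [-1]

x̄ = F·x = [-1, 0, -4]
P̄ = F·P·Fᵀ + Q = [76 69 4; 69 85 6; 4 6 27]
S = H·P̄·Hᵀ + R = [346]
K = P̄·Hᵀ·S⁻¹ = [44/173; 87/346; 85/346]
x' − x̄ = [528/173, 522/173, 510/173] = K·y
y = (KᵀK)⁻¹·Kᵀ·(x' − x̄) = [12]
z = y + H·x̄ = [12] + [-13] = [-1]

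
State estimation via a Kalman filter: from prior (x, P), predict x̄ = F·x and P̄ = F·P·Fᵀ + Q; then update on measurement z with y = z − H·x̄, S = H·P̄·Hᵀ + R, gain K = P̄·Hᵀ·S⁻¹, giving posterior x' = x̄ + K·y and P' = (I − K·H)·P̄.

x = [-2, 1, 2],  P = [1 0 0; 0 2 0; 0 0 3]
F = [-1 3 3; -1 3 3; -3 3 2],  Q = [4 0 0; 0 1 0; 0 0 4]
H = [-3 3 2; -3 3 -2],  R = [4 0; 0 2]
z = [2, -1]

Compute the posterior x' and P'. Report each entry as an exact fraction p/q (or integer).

x̄ = F·x = [11, 11, 13]
P̄ = F·P·Fᵀ + Q = [50 46 39; 46 47 39; 39 39 43]
y = z − H·x̄ = [-24, 25]
S = H·P̄·Hᵀ + R = [221 -127; -127 219]
K = P̄·Hᵀ·S⁻¹ = [216/2305 -822/2305; 4107/16135 -3144/16135; 3956/16135 -4042/16135]
x' = x̄ + K·y = [-379/2305, 317/16135, 13761/16135]
P' = (I − K·H)·P̄ = [27014/2305 26884/2305 627/2305; 26884/2305 189878/16135 5679/16135; 627/2305 5679/16135 5977/16135]

x' = [-379/2305, 317/16135, 13761/16135]
P' = [27014/2305 26884/2305 627/2305; 26884/2305 189878/16135 5679/16135; 627/2305 5679/16135 5977/16135]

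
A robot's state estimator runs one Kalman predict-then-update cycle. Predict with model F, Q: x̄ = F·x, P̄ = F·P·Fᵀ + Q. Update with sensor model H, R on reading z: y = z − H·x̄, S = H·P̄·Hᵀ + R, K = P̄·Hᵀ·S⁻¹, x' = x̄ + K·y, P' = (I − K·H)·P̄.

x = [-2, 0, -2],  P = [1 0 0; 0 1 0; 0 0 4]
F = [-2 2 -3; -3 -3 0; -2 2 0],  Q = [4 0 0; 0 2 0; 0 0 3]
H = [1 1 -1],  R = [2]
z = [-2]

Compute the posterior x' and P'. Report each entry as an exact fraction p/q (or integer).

x̄ = F·x = [10, 6, 4]
P̄ = F·P·Fᵀ + Q = [48 0 8; 0 20 0; 8 0 11]
y = z − H·x̄ = [-14]
S = H·P̄·Hᵀ + R = [65]
K = P̄·Hᵀ·S⁻¹ = [8/13; 4/13; -3/65]
x' = x̄ + K·y = [18/13, 22/13, 302/65]
P' = (I − K·H)·P̄ = [304/13 -160/13 128/13; -160/13 180/13 12/13; 128/13 12/13 706/65]

x' = [18/13, 22/13, 302/65]
P' = [304/13 -160/13 128/13; -160/13 180/13 12/13; 128/13 12/13 706/65]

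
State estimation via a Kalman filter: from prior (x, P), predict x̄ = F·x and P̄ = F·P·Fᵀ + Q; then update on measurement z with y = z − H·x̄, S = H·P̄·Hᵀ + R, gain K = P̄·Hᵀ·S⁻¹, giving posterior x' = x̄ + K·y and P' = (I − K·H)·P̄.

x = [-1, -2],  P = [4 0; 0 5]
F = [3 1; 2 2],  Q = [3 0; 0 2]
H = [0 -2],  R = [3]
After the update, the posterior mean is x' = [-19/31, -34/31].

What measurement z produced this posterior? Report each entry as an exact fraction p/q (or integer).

x̄ = F·x = [-5, -6]
P̄ = F·P·Fᵀ + Q = [44 34; 34 38]
S = H·P̄·Hᵀ + R = [155]
K = P̄·Hᵀ·S⁻¹ = [-68/155; -76/155]
x' − x̄ = [136/31, 152/31] = K·y
y = (KᵀK)⁻¹·Kᵀ·(x' − x̄) = [-10]
z = y + H·x̄ = [-10] + [12] = [2]

z = [2]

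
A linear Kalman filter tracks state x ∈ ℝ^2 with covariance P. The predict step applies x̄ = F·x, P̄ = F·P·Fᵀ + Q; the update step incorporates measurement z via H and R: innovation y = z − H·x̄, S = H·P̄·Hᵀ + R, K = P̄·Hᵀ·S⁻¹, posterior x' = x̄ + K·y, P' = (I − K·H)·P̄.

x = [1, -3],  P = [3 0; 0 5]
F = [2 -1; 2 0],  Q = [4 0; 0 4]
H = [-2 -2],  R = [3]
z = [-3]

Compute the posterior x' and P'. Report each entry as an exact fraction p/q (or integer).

x̄ = F·x = [5, 2]
P̄ = F·P·Fᵀ + Q = [21 12; 12 16]
y = z − H·x̄ = [11]
S = H·P̄·Hᵀ + R = [247]
K = P̄·Hᵀ·S⁻¹ = [-66/247; -56/247]
x' = x̄ + K·y = [509/247, -122/247]
P' = (I − K·H)·P̄ = [831/247 -732/247; -732/247 816/247]

x' = [509/247, -122/247]
P' = [831/247 -732/247; -732/247 816/247]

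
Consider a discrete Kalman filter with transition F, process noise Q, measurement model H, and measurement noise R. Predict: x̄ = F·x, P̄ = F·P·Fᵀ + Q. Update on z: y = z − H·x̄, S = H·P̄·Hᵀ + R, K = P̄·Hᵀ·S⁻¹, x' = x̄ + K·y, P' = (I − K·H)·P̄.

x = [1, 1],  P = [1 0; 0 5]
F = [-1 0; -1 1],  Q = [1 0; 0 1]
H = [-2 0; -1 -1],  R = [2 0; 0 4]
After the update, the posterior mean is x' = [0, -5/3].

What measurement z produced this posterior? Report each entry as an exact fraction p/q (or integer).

z = [-1, 3]

x̄ = F·x = [-1, 0]
P̄ = F·P·Fᵀ + Q = [2 1; 1 7]
S = H·P̄·Hᵀ + R = [10 6; 6 15]
K = P̄·Hᵀ·S⁻¹ = [-7/19 -1/19; 3/19 -34/57]
x' − x̄ = [1, -5/3] = K·y
y = (KᵀK)⁻¹·Kᵀ·(x' − x̄) = [-3, 2]
z = y + H·x̄ = [-3, 2] + [2, 1] = [-1, 3]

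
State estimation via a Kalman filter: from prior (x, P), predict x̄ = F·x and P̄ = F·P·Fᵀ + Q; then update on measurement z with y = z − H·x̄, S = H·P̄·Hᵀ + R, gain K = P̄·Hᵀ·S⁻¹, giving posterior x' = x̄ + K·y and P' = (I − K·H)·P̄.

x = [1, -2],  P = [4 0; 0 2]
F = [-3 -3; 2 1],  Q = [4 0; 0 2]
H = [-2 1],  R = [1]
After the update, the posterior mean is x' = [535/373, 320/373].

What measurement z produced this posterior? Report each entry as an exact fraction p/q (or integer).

x̄ = F·x = [3, 0]
P̄ = F·P·Fᵀ + Q = [58 -30; -30 20]
S = H·P̄·Hᵀ + R = [373]
K = P̄·Hᵀ·S⁻¹ = [-146/373; 80/373]
x' − x̄ = [-584/373, 320/373] = K·y
y = (KᵀK)⁻¹·Kᵀ·(x' − x̄) = [4]
z = y + H·x̄ = [4] + [-6] = [-2]

z = [-2]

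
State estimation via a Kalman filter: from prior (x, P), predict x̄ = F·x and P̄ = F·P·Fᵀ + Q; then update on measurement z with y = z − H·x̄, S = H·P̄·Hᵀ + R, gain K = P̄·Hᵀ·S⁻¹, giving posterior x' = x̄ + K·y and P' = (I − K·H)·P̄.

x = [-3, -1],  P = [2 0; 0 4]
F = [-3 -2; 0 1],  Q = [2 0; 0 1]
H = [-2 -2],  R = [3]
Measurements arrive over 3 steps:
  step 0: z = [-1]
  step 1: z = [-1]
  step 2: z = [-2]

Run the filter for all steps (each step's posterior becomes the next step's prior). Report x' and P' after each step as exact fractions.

step 0: x̄ = F·x = [11, -1]
step 0: P̄ = F·P·Fᵀ + Q = [36 -8; -8 5]
step 0: y = z − H·x̄ = [19]
step 0: S = H·P̄·Hᵀ + R = [103]
step 0: K = P̄·Hᵀ·S⁻¹ = [-56/103; 6/103]
step 0: x' = x̄ + K·y = [69/103, 11/103]
step 0: P' = (I − K·H)·P̄ = [572/103 -488/103; -488/103 479/103]
step 1: x̄ = F·x = [-229/103, 11/103]
step 1: P̄ = F·P·Fᵀ + Q = [1414/103 506/103; 506/103 582/103]
step 1: y = z − H·x̄ = [-539/103]
step 1: S = H·P̄·Hᵀ + R = [12341/103]
step 1: K = P̄·Hᵀ·S⁻¹ = [-3840/12341; -2176/12341]
step 1: x' = x̄ + K·y = [-1049/1763, 1815/1763]
step 1: P' = (I − K·H)·P̄ = [26258/12341 -20498/12341; -20498/12341 23762/12341]
step 2: x̄ = F·x = [-483/1763, 1815/1763]
step 2: P̄ = F·P·Fᵀ + Q = [110076/12341 13970/12341; 13970/12341 36103/12341]
step 2: y = z − H·x̄ = [-862/1763]
step 2: S = H·P̄·Hᵀ + R = [733499/12341]
step 2: K = P̄·Hᵀ·S⁻¹ = [-19084/56423; -100146/733499]
step 2: x' = x̄ + K·y = [-6127/56423, 804099/733499]
step 2: P' = (I − K·H)·P̄ = [119620/56423 -90994/56423; -90994/56423 1333141/733499]

step 0: x' = [69/103, 11/103], P' = [572/103 -488/103; -488/103 479/103]
step 1: x' = [-1049/1763, 1815/1763], P' = [26258/12341 -20498/12341; -20498/12341 23762/12341]
step 2: x' = [-6127/56423, 804099/733499], P' = [119620/56423 -90994/56423; -90994/56423 1333141/733499]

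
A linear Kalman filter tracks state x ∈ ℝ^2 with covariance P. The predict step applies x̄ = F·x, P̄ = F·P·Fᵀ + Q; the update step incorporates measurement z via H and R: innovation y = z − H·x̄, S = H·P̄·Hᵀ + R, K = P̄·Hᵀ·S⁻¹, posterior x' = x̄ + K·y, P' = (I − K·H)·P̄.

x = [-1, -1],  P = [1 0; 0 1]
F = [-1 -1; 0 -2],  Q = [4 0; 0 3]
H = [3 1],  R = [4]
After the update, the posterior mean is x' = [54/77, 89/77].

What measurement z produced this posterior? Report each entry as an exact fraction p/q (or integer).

x̄ = F·x = [2, 2]
P̄ = F·P·Fᵀ + Q = [6 2; 2 7]
S = H·P̄·Hᵀ + R = [77]
K = P̄·Hᵀ·S⁻¹ = [20/77; 13/77]
x' − x̄ = [-100/77, -65/77] = K·y
y = (KᵀK)⁻¹·Kᵀ·(x' − x̄) = [-5]
z = y + H·x̄ = [-5] + [8] = [3]

z = [3]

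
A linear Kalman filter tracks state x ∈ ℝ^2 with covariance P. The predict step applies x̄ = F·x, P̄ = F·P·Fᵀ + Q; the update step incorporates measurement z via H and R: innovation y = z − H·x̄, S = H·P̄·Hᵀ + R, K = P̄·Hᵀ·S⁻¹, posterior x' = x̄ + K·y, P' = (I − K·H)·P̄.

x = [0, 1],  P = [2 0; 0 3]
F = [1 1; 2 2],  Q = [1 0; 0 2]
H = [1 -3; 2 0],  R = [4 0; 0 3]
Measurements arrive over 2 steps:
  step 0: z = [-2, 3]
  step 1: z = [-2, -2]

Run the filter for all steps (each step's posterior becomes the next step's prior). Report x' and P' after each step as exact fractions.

step 0: x' = [175/141, 500/423], P' = [26/47 34/141; 34/141 218/423]
step 1: x' = [-86174/267803, 172980/267803], P' = [142062/267803 58782/267803; 58782/267803 132498/267803]

step 0: x̄ = F·x = [1, 2]
step 0: P̄ = F·P·Fᵀ + Q = [6 10; 10 22]
step 0: y = z − H·x̄ = [3, 1]
step 0: S = H·P̄·Hᵀ + R = [148 -48; -48 27]
step 0: K = P̄·Hᵀ·S⁻¹ = [-2/47 52/141; -46/141 68/423]
step 0: x' = x̄ + K·y = [175/141, 500/423]
step 0: P' = (I − K·H)·P̄ = [26/47 34/141; 34/141 218/423]
step 1: x̄ = F·x = [1025/423, 2050/423]
step 1: P̄ = F·P·Fᵀ + Q = [1079/423 1312/423; 1312/423 3470/423]
step 1: y = z − H·x̄ = [4279/423, -2896/423]
step 1: S = H·P̄·Hᵀ + R = [26129/423 -5714/423; -5714/423 5585/423]
step 1: K = P̄·Hᵀ·S⁻¹ = [-8571/267803 94708/267803; -84678/267803 39188/267803]
step 1: x' = x̄ + K·y = [-86174/267803, 172980/267803]
step 1: P' = (I − K·H)·P̄ = [142062/267803 58782/267803; 58782/267803 132498/267803]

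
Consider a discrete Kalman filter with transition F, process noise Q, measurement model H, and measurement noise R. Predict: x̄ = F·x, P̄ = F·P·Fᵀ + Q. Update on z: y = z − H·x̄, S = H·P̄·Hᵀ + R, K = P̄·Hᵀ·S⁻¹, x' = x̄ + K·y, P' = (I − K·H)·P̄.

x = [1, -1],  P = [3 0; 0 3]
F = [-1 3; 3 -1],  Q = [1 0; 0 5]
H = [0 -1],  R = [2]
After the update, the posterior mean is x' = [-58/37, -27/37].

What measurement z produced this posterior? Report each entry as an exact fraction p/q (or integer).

z = [1]

x̄ = F·x = [-4, 4]
P̄ = F·P·Fᵀ + Q = [31 -18; -18 35]
S = H·P̄·Hᵀ + R = [37]
K = P̄·Hᵀ·S⁻¹ = [18/37; -35/37]
x' − x̄ = [90/37, -175/37] = K·y
y = (KᵀK)⁻¹·Kᵀ·(x' − x̄) = [5]
z = y + H·x̄ = [5] + [-4] = [1]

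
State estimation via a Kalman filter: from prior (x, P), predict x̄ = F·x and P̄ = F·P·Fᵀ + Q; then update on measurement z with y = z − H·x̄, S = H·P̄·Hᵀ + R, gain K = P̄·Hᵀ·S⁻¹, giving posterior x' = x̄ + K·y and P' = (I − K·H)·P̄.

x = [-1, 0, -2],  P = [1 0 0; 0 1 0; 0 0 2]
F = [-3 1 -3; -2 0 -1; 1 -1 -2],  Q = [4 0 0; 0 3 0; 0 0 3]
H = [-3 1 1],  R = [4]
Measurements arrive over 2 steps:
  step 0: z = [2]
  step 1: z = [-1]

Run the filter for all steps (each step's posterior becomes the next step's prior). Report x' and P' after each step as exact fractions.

step 0: x̄ = F·x = [9, 4, 3]
step 0: P̄ = F·P·Fᵀ + Q = [32 12 8; 12 9 2; 8 2 13]
step 0: y = z − H·x̄ = [22]
step 0: S = H·P̄·Hᵀ + R = [198]
step 0: K = P̄·Hᵀ·S⁻¹ = [-38/99; -25/198; -1/22]
step 0: x' = x̄ + K·y = [5/9, 11/9, 2]
step 0: P' = (I − K·H)·P̄ = [280/99 238/99 50/11; 238/99 1157/198 19/22; 50/11 19/22 277/22]
step 1: x̄ = F·x = [-58/9, -28/9, -14/3]
step 1: P̄ = F·P·Fᵀ + Q = [20872/99 8908/99 256/3; 8908/99 8927/198 233/6; 256/3 233/6 85/2]
step 1: y = z − H·x̄ = [-113/9]
step 1: S = H·P̄·Hᵀ + R = [100468/99]
step 1: K = P̄·Hᵀ·S⁻¹ = [-11315/25117; -4604/25117; -4323/25117]
step 1: x' = x̄ + K·y = [-19799/25117, -20336/25117, -62935/25117]
step 1: P' = (I − K·H)·P̄ = [122476/25117 155204/25117 166964/25117; 155204/25117 551969/50234 342423/50234; 166964/25117 342423/50234 624777/50234]

step 0: x' = [5/9, 11/9, 2], P' = [280/99 238/99 50/11; 238/99 1157/198 19/22; 50/11 19/22 277/22]
step 1: x' = [-19799/25117, -20336/25117, -62935/25117], P' = [122476/25117 155204/25117 166964/25117; 155204/25117 551969/50234 342423/50234; 166964/25117 342423/50234 624777/50234]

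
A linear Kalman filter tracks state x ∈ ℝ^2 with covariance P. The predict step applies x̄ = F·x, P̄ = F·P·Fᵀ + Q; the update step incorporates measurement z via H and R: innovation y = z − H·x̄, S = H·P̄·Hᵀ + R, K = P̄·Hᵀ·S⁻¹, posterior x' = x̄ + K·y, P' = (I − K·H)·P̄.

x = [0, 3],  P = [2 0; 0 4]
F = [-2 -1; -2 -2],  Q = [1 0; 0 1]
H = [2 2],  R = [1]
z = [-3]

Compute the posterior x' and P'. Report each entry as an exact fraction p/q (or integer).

x' = [27/281, -456/281]
P' = [289/281 -260/281; -260/281 301/281]

x̄ = F·x = [-3, -6]
P̄ = F·P·Fᵀ + Q = [13 16; 16 25]
y = z − H·x̄ = [15]
S = H·P̄·Hᵀ + R = [281]
K = P̄·Hᵀ·S⁻¹ = [58/281; 82/281]
x' = x̄ + K·y = [27/281, -456/281]
P' = (I − K·H)·P̄ = [289/281 -260/281; -260/281 301/281]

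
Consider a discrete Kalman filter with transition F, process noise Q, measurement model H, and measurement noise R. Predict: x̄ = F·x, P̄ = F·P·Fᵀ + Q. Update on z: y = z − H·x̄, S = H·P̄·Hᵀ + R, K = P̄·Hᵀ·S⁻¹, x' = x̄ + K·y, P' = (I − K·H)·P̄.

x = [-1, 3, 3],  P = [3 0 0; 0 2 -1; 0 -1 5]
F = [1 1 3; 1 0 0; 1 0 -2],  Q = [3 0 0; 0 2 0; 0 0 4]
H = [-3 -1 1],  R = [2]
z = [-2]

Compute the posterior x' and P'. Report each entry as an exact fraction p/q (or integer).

x̄ = F·x = [11, -1, -7]
P̄ = F·P·Fᵀ + Q = [47 3 -25; 3 5 3; -25 3 27]
y = z − H·x̄ = [37]
S = H·P̄·Hᵀ + R = [619]
K = P̄·Hᵀ·S⁻¹ = [-169/619; -11/619; 99/619]
x' = x̄ + K·y = [556/619, -1026/619, -670/619]
P' = (I − K·H)·P̄ = [532/619 -2/619 1256/619; -2/619 2974/619 2946/619; 1256/619 2946/619 6912/619]

x' = [556/619, -1026/619, -670/619]
P' = [532/619 -2/619 1256/619; -2/619 2974/619 2946/619; 1256/619 2946/619 6912/619]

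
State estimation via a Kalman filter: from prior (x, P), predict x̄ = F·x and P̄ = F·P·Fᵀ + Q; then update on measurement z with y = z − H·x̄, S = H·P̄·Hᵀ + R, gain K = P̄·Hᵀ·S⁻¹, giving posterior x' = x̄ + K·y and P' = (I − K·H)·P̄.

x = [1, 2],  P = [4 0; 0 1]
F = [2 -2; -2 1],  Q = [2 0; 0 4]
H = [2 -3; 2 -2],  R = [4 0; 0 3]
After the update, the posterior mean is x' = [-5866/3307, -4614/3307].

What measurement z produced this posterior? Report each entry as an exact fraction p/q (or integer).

x̄ = F·x = [-2, 0]
P̄ = F·P·Fᵀ + Q = [22 -18; -18 21]
S = H·P̄·Hᵀ + R = [497 394; 394 319]
K = P̄·Hᵀ·S⁻¹ = [-258/3307 1148/3307; -849/3307 240/3307]
x' − x̄ = [748/3307, -4614/3307] = K·y
y = (KᵀK)⁻¹·Kᵀ·(x' − x̄) = [6, 2]
z = y + H·x̄ = [6, 2] + [-4, -4] = [2, -2]

z = [2, -2]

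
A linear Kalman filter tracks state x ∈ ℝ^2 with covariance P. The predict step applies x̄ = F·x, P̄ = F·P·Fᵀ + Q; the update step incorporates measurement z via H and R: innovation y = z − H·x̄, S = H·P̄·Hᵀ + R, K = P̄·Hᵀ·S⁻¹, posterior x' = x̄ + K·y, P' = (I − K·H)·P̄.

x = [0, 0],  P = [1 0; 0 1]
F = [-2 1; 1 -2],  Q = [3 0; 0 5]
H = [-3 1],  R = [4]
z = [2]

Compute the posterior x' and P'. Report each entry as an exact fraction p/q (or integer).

x̄ = F·x = [0, 0]
P̄ = F·P·Fᵀ + Q = [8 -4; -4 10]
y = z − H·x̄ = [2]
S = H·P̄·Hᵀ + R = [110]
K = P̄·Hᵀ·S⁻¹ = [-14/55; 1/5]
x' = x̄ + K·y = [-28/55, 2/5]
P' = (I − K·H)·P̄ = [48/55 8/5; 8/5 28/5]

x' = [-28/55, 2/5]
P' = [48/55 8/5; 8/5 28/5]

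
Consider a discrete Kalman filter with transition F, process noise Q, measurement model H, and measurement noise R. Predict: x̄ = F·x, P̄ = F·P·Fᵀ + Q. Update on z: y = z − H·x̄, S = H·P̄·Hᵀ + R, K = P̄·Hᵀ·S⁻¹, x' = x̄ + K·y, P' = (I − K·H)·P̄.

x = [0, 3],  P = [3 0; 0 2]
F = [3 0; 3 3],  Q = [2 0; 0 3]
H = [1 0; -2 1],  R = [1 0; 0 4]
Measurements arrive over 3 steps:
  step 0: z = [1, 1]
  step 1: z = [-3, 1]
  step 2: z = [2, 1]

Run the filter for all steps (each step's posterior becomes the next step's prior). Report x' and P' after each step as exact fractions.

step 0: x̄ = F·x = [0, 9]
step 0: P̄ = F·P·Fᵀ + Q = [29 27; 27 48]
step 0: y = z − H·x̄ = [1, -8]
step 0: S = H·P̄·Hᵀ + R = [30 -31; -31 60]
step 0: K = P̄·Hᵀ·S⁻¹ = [779/839 -31/839; 1434/839 657/839]
step 0: x' = x̄ + K·y = [1027/839, 3729/839]
step 0: P' = (I − K·H)·P̄ = [779/839 1434/839; 1434/839 5496/839]
step 1: x̄ = F·x = [3081/839, 14268/839]
step 1: P̄ = F·P·Fᵀ + Q = [8689/839 19917/839; 19917/839 84804/839]
step 1: y = z − H·x̄ = [-5598/839, -7267/839]
step 1: S = H·P̄·Hᵀ + R = [9528/839 2539/839; 2539/839 43248/839]
step 1: K = P̄·Hᵀ·S⁻¹ = [440209/483457 2539/483457; 890574/483457 450423/483457]
step 1: x' = x̄ + K·y = [-1183802/483457, -1621803/483457]
step 1: P' = (I − K·H)·P̄ = [440209/483457 890574/483457; 890574/483457 3582840/483457]
step 2: x̄ = F·x = [-3551406/483457, -8416815/483457]
step 2: P̄ = F·P·Fᵀ + Q = [4928795/483457 11977047/483457; 11977047/483457 53688144/483457]
step 2: y = z − H·x̄ = [4518320/483457, 1797460/483457]
step 2: S = H·P̄·Hᵀ + R = [5412252/483457 2119457/483457; 2119457/483457 27428964/483457]
step 2: K = P̄·Hᵀ·S⁻¹ = [270343883/297772847 2119457/297772847; 549165594/297772847 280362753/297772847]
step 2: x' = x̄ + K·y = [347078514/297772847, 990672915/297772847]
step 2: P' = (I − K·H)·P̄ = [270343883/297772847 549165594/297772847; 549165594/297772847 2219782200/297772847]

step 0: x' = [1027/839, 3729/839], P' = [779/839 1434/839; 1434/839 5496/839]
step 1: x' = [-1183802/483457, -1621803/483457], P' = [440209/483457 890574/483457; 890574/483457 3582840/483457]
step 2: x' = [347078514/297772847, 990672915/297772847], P' = [270343883/297772847 549165594/297772847; 549165594/297772847 2219782200/297772847]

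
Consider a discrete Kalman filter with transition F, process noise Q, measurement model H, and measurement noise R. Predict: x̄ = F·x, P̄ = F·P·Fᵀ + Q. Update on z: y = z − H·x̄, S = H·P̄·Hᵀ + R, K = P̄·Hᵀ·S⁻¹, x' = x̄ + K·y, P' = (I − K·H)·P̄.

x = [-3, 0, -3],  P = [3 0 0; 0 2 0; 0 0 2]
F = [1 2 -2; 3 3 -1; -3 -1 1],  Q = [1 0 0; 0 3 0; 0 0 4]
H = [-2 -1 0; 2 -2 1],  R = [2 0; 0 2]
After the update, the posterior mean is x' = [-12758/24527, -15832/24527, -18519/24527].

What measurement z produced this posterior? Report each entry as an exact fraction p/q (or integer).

z = [2, -1]

x̄ = F·x = [3, -6, 6]
P̄ = F·P·Fᵀ + Q = [20 25 -17; 25 50 -35; -17 -35 35]
S = H·P̄·Hᵀ + R = [232 139; 139 189]
K = P̄·Hᵀ·S⁻¹ = [-8532/24527 2771/24527; -7085/24527 -5820/24527; 3172/24527 6881/24527]
x' − x̄ = [-86339/24527, 131330/24527, -165681/24527] = K·y
y = (KᵀK)⁻¹·Kᵀ·(x' − x̄) = [2, -25]
z = y + H·x̄ = [2, -25] + [0, 24] = [2, -1]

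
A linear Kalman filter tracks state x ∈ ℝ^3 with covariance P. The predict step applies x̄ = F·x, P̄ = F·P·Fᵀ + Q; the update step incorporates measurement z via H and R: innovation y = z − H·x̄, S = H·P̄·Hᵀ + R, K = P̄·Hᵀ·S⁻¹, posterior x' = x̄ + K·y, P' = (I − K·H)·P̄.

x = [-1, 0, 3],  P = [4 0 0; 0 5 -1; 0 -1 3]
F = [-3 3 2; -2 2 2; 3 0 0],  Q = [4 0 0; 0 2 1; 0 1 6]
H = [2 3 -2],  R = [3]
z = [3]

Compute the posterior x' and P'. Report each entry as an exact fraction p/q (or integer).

x̄ = F·x = [9, 8, -3]
P̄ = F·P·Fᵀ + Q = [85 56 -36; 56 42 -23; -36 -23 42]
y = z − H·x̄ = [-45]
S = H·P̄·Hᵀ + R = [2125]
K = P̄·Hᵀ·S⁻¹ = [82/425; 284/2125; -9/85]
x' = x̄ + K·y = [27/85, 844/425, 30/17]
P' = (I − K·H)·P̄ = [501/85 512/425 126/17; 512/425 8594/2125 601/85; 126/17 601/85 309/17]

x' = [27/85, 844/425, 30/17]
P' = [501/85 512/425 126/17; 512/425 8594/2125 601/85; 126/17 601/85 309/17]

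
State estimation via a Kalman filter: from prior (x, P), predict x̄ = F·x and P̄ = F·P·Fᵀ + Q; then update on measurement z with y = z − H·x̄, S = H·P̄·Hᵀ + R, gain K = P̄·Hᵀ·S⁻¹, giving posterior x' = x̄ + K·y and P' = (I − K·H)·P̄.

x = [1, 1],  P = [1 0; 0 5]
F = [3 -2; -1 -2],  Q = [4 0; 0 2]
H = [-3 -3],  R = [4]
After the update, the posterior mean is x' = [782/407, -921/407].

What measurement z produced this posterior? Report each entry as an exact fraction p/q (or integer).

z = [1]

x̄ = F·x = [1, -3]
P̄ = F·P·Fᵀ + Q = [33 17; 17 23]
S = H·P̄·Hᵀ + R = [814]
K = P̄·Hᵀ·S⁻¹ = [-75/407; -60/407]
x' − x̄ = [375/407, 300/407] = K·y
y = (KᵀK)⁻¹·Kᵀ·(x' − x̄) = [-5]
z = y + H·x̄ = [-5] + [6] = [1]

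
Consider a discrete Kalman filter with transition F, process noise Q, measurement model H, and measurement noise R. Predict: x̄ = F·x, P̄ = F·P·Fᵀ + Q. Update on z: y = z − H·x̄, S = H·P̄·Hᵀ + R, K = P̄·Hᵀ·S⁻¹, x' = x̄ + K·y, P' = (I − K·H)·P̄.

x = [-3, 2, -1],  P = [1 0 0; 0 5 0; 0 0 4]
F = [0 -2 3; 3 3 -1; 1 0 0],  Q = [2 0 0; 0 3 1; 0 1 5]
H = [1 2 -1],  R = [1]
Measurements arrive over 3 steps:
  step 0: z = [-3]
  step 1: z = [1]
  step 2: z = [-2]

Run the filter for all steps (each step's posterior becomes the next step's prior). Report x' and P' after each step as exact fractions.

step 0: x' = [-201/25, 26/25, -73/25], P' = [6574/125 -3274/125 52/125; -3274/125 1849/125 348/125; 52/125 348/125 746/125]
step 1: x' = [9943/2876, 7951/23008, 74103/23008], P' = [7754/719 -17931/2876 -5875/2876; -17931/2876 169441/23008 184825/23008; -5875/2876 184825/23008 948499/69024]
step 2: x' = [-1209559/635117, 5639665/14607691, 11025926/14607691], P' = [9446610/635117 -6026115/635117 -2894757/635117; -6026115/635117 136496764/14607691 129622389/14607691; -2894757/635117 129622389/14607691 191012895/14607691]

step 0: x̄ = F·x = [-7, -2, -3]
step 0: P̄ = F·P·Fᵀ + Q = [58 -42 0; -42 61 4; 0 4 6]
step 0: y = z − H·x̄ = [5]
step 0: S = H·P̄·Hᵀ + R = [125]
step 0: K = P̄·Hᵀ·S⁻¹ = [-26/125; 76/125; 2/125]
step 0: x' = x̄ + K·y = [-201/25, 26/25, -73/25]
step 0: P' = (I − K·H)·P̄ = [6574/125 -3274/125 52/125; -3274/125 1849/125 348/125; 52/125 348/125 746/125]
step 1: x̄ = F·x = [-271/25, -452/25, -201/25]
step 1: P̄ = F·P·Fᵀ + Q = [10184/125 10608/125 6704/125; 10608/125 15596/125 9973/125; 6704/125 9973/125 7199/125]
step 1: y = z − H·x̄ = [999/25]
step 1: S = H·P̄·Hᵀ + R = [69024/125]
step 1: K = P̄·Hᵀ·S⁻¹ = [1029/2876; 10609/23008; 19451/69024]
step 1: x' = x̄ + K·y = [9943/2876, 7951/23008, 74103/23008]
step 1: P' = (I − K·H)·P̄ = [7754/719 -17931/2876 -5875/2876; -17931/2876 169441/23008 184825/23008; -5875/2876 184825/23008 948499/69024]
step 2: x̄ = F·x = [206407/23008, 94191/11504, 9943/2876]
step 2: P̄ = F·P·Fᵀ + Q = [1351377/23008 252809/11504 18237/2876; 252809/11504 550723/17256 24003/1438; 18237/2876 24003/1438 11349/719]
step 2: y = z − H·x̄ = [-549643/23008]
step 2: S = H·P̄·Hᵀ + R = [14607691/69024]
step 2: K = P̄·Hᵀ·S⁻¹ = [289137/635117; 4770494/14607691; 1652472/14607691]
step 2: x' = x̄ + K·y = [-1209559/635117, 5639665/14607691, 11025926/14607691]
step 2: P' = (I − K·H)·P̄ = [9446610/635117 -6026115/635117 -2894757/635117; -6026115/635117 136496764/14607691 129622389/14607691; -2894757/635117 129622389/14607691 191012895/14607691]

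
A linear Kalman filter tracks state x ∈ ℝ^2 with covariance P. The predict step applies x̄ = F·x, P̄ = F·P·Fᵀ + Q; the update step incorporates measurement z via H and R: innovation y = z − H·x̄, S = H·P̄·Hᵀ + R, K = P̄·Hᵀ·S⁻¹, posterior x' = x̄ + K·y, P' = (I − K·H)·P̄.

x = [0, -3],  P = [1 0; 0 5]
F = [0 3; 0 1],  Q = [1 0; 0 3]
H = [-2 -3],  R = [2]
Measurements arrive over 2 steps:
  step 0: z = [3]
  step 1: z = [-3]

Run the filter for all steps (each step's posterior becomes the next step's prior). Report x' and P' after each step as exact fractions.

step 0: x' = [-109/73, -3/73], P' = [1379/438 -138/73; -138/73 98/73]
step 1: x' = [2711/3449, 1587/3449], P' = [28577/10347 -5730/3449; -5730/3449 4162/3449]

step 0: x̄ = F·x = [-9, -3]
step 0: P̄ = F·P·Fᵀ + Q = [46 15; 15 8]
step 0: y = z − H·x̄ = [-24]
step 0: S = H·P̄·Hᵀ + R = [438]
step 0: K = P̄·Hᵀ·S⁻¹ = [-137/438; -9/73]
step 0: x' = x̄ + K·y = [-109/73, -3/73]
step 0: P' = (I − K·H)·P̄ = [1379/438 -138/73; -138/73 98/73]
step 1: x̄ = F·x = [-9/73, -3/73]
step 1: P̄ = F·P·Fᵀ + Q = [955/73 294/73; 294/73 317/73]
step 1: y = z − H·x̄ = [-246/73]
step 1: S = H·P̄·Hᵀ + R = [10347/73]
step 1: K = P̄·Hᵀ·S⁻¹ = [-2792/10347; -513/3449]
step 1: x' = x̄ + K·y = [2711/3449, 1587/3449]
step 1: P' = (I − K·H)·P̄ = [28577/10347 -5730/3449; -5730/3449 4162/3449]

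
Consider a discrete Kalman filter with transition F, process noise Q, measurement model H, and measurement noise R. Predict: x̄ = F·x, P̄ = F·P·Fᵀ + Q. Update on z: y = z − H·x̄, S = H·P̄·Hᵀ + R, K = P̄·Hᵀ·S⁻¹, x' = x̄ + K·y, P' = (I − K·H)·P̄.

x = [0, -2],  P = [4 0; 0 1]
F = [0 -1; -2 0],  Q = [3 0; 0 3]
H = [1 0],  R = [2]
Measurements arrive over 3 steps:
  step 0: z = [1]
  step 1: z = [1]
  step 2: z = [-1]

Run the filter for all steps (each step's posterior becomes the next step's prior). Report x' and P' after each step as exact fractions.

step 0: x' = [4/3, 0], P' = [4/3 0; 0 19]
step 1: x' = [11/12, -8/3], P' = [11/6 0; 0 25/3]
step 2: x' = [-9/20, -11/6], P' = [17/10 0; 0 31/3]

step 0: x̄ = F·x = [2, 0]
step 0: P̄ = F·P·Fᵀ + Q = [4 0; 0 19]
step 0: y = z − H·x̄ = [-1]
step 0: S = H·P̄·Hᵀ + R = [6]
step 0: K = P̄·Hᵀ·S⁻¹ = [2/3; 0]
step 0: x' = x̄ + K·y = [4/3, 0]
step 0: P' = (I − K·H)·P̄ = [4/3 0; 0 19]
step 1: x̄ = F·x = [0, -8/3]
step 1: P̄ = F·P·Fᵀ + Q = [22 0; 0 25/3]
step 1: y = z − H·x̄ = [1]
step 1: S = H·P̄·Hᵀ + R = [24]
step 1: K = P̄·Hᵀ·S⁻¹ = [11/12; 0]
step 1: x' = x̄ + K·y = [11/12, -8/3]
step 1: P' = (I − K·H)·P̄ = [11/6 0; 0 25/3]
step 2: x̄ = F·x = [8/3, -11/6]
step 2: P̄ = F·P·Fᵀ + Q = [34/3 0; 0 31/3]
step 2: y = z − H·x̄ = [-11/3]
step 2: S = H·P̄·Hᵀ + R = [40/3]
step 2: K = P̄·Hᵀ·S⁻¹ = [17/20; 0]
step 2: x' = x̄ + K·y = [-9/20, -11/6]
step 2: P' = (I − K·H)·P̄ = [17/10 0; 0 31/3]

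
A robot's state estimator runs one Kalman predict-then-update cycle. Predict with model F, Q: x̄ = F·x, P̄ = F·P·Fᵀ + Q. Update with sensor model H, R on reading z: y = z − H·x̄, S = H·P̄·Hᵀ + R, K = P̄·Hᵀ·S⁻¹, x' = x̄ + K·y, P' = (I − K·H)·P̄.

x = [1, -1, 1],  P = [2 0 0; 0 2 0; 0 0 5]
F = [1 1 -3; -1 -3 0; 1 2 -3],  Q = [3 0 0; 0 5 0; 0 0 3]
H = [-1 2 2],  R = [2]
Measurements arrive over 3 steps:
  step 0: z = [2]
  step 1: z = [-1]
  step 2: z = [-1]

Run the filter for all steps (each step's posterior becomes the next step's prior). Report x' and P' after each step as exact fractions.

step 0: x̄ = F·x = [-3, 2, -4]
step 0: P̄ = F·P·Fᵀ + Q = [52 -8 51; -8 25 -14; 51 -14 58]
step 0: y = z − H·x̄ = [3]
step 0: S = H·P̄·Hᵀ + R = [102]
step 0: K = P̄·Hᵀ·S⁻¹ = [1/3; 5/17; 37/102]
step 0: x' = x̄ + K·y = [-2, 49/17, -99/34]
step 0: P' = (I − K·H)·P̄ = [122/3 -18 116/3; -18 275/17 -423/17; 116/3 -423/17 4547/102]
step 1: x̄ = F·x = [327/34, -113/17, 25/2]
step 1: P̄ = F·P·Fᵀ + Q = [34919/102 -6382/51 2473/6; -6382/51 4246/51 -467/3; 2473/6 -467/3 3025/6]
step 1: y = z − H·x̄ = [-105/34]
step 1: S = H·P̄·Hᵀ + R = [30659/102]
step 1: K = P̄·Hᵀ·S⁻¹ = [23635/30659; -2008/30659; 29053/30659]
step 1: x' = x̄ + K·y = [221877/30659, -197591/30659, 293515/30659]
step 1: P' = (I − K·H)·P̄ = [5019298/30659 -3371298/30659 5904582/30659; -3371298/30659 2512982/30659 -4200639/30659; 5904582/30659 -4200639/30659 7181983/30659]
step 2: x̄ = F·x = [-19913/713, 370896/30659, -1053850/30659]
step 2: P̄ = F·P·Fᵀ + Q = [1285950/713 -445699/713 1556918/713; -445699/713 7561643/30659 -23332705/30659; 1556918/713 -23332705/30659 81296034/30659]
step 2: y = z − H·x̄ = [478990/30659]
step 2: S = H·P̄·Hᵀ + R = [32996568/30659]
step 2: K = P̄·Hᵀ·S⁻¹ = [5033623/4124571; -4125689/10998856; 6122398/4124571]
step 2: x' = x̄ + K·y = [-36551941/4124571, 34300987/5499428, -46123870/4124571]
step 2: P' = (I − K·H)·P̄ = [827580002/4124571 -182068878/1374857 965030258/4124571; -182068878/1374857 1047180055/10998856 -222447657/1374857; 965030258/4124571 -222447657/1374857 1155980498/4124571]

step 0: x' = [-2, 49/17, -99/34], P' = [122/3 -18 116/3; -18 275/17 -423/17; 116/3 -423/17 4547/102]
step 1: x' = [221877/30659, -197591/30659, 293515/30659], P' = [5019298/30659 -3371298/30659 5904582/30659; -3371298/30659 2512982/30659 -4200639/30659; 5904582/30659 -4200639/30659 7181983/30659]
step 2: x' = [-36551941/4124571, 34300987/5499428, -46123870/4124571], P' = [827580002/4124571 -182068878/1374857 965030258/4124571; -182068878/1374857 1047180055/10998856 -222447657/1374857; 965030258/4124571 -222447657/1374857 1155980498/4124571]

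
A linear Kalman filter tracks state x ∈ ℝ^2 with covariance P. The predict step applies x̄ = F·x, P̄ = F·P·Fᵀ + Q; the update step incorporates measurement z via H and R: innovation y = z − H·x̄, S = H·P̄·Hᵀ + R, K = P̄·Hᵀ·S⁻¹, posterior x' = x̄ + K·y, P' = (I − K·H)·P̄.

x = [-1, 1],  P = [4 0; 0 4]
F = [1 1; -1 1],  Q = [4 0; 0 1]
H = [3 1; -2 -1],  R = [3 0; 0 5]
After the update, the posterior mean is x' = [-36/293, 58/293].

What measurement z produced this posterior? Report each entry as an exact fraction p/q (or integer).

x̄ = F·x = [0, 2]
P̄ = F·P·Fᵀ + Q = [12 0; 0 9]
S = H·P̄·Hᵀ + R = [120 -81; -81 62]
K = P̄·Hᵀ·S⁻¹ = [96/293 12/293; -57/293 -117/293]
x' − x̄ = [-36/293, -528/293] = K·y
y = (KᵀK)⁻¹·Kᵀ·(x' − x̄) = [-1, 5]
z = y + H·x̄ = [-1, 5] + [2, -2] = [1, 3]

z = [1, 3]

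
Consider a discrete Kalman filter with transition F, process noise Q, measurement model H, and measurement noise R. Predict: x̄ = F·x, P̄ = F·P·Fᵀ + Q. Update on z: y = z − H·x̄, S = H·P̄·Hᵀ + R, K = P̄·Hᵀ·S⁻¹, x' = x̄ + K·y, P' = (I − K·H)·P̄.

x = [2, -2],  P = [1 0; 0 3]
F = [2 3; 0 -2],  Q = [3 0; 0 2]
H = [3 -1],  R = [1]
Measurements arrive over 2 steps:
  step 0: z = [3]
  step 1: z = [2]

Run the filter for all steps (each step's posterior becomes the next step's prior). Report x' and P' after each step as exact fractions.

step 0: x' = [18/11, 64/33], P' = [62/143 146/143; 146/143 1382/429]
step 1: x' = [102917/122302, 28947/61151], P' = [78191/244604 82677/122302; 82677/122302 133145/61151]

step 0: x̄ = F·x = [-2, 4]
step 0: P̄ = F·P·Fᵀ + Q = [34 -18; -18 14]
step 0: y = z − H·x̄ = [13]
step 0: S = H·P̄·Hᵀ + R = [429]
step 0: K = P̄·Hᵀ·S⁻¹ = [40/143; -68/429]
step 0: x' = x̄ + K·y = [18/11, 64/33]
step 0: P' = (I − K·H)·P̄ = [62/143 146/143; 146/143 1382/429]
step 1: x̄ = F·x = [100/11, -128/33]
step 1: P̄ = F·P·Fᵀ + Q = [6575/143 -3348/143; -3348/143 6386/429]
step 1: y = z − H·x̄ = [-962/33]
step 1: S = H·P̄·Hᵀ + R = [244604/429]
step 1: K = P̄·Hᵀ·S⁻¹ = [69219/244604; -18259/122302]
step 1: x' = x̄ + K·y = [102917/122302, 28947/61151]
step 1: P' = (I − K·H)·P̄ = [78191/244604 82677/122302; 82677/122302 133145/61151]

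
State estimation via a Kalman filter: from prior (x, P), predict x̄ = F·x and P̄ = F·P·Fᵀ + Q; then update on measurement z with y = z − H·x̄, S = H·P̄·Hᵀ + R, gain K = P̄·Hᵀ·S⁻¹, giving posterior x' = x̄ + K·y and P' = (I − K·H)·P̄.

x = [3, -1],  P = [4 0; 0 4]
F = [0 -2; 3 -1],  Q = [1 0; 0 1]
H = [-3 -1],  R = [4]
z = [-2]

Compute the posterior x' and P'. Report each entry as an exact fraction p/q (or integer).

x̄ = F·x = [2, 10]
P̄ = F·P·Fᵀ + Q = [17 8; 8 41]
y = z − H·x̄ = [14]
S = H·P̄·Hᵀ + R = [246]
K = P̄·Hᵀ·S⁻¹ = [-59/246; -65/246]
x' = x̄ + K·y = [-167/123, 775/123]
P' = (I − K·H)·P̄ = [701/246 -1867/246; -1867/246 5861/246]

x' = [-167/123, 775/123]
P' = [701/246 -1867/246; -1867/246 5861/246]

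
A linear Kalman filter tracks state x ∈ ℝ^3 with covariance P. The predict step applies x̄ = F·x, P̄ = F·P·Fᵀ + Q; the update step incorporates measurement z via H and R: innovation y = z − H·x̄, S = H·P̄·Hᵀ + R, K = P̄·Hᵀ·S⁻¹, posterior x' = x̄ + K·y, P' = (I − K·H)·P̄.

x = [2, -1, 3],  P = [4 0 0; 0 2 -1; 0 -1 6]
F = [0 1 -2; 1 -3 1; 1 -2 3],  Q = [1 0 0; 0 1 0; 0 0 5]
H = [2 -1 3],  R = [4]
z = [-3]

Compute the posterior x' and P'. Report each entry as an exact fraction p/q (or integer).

x̄ = F·x = [-7, 8, 13]
P̄ = F·P·Fᵀ + Q = [31 -25 -47; -25 35 45; -47 45 83]
y = z − H·x̄ = [-20]
S = H·P̄·Hᵀ + R = [176]
K = P̄·Hᵀ·S⁻¹ = [-27/88; 25/88; 5/8]
x' = x̄ + K·y = [-19/22, 51/22, 1/2]
P' = (I − K·H)·P̄ = [635/44 -425/44 -53/4; -425/44 915/44 55/4; -53/4 55/4 57/4]

x' = [-19/22, 51/22, 1/2]
P' = [635/44 -425/44 -53/4; -425/44 915/44 55/4; -53/4 55/4 57/4]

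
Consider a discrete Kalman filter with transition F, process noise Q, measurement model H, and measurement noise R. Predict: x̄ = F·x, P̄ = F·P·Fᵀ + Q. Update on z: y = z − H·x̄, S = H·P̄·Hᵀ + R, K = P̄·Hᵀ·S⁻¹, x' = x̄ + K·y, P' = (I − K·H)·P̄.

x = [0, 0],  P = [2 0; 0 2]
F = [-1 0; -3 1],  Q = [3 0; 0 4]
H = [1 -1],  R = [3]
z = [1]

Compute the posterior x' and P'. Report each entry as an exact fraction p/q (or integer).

x̄ = F·x = [0, 0]
P̄ = F·P·Fᵀ + Q = [5 6; 6 24]
y = z − H·x̄ = [1]
S = H·P̄·Hᵀ + R = [20]
K = P̄·Hᵀ·S⁻¹ = [-1/20; -9/10]
x' = x̄ + K·y = [-1/20, -9/10]
P' = (I − K·H)·P̄ = [99/20 51/10; 51/10 39/5]

x' = [-1/20, -9/10]
P' = [99/20 51/10; 51/10 39/5]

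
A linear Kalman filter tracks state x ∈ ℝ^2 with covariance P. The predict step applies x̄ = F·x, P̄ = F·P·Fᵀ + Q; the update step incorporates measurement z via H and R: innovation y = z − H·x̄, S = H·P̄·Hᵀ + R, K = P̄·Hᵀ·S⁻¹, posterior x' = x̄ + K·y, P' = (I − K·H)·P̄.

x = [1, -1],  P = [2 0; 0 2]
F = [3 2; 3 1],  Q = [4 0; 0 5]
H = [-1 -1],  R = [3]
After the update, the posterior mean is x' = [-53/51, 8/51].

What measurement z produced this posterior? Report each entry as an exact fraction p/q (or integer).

z = [1]

x̄ = F·x = [1, 2]
P̄ = F·P·Fᵀ + Q = [30 22; 22 25]
S = H·P̄·Hᵀ + R = [102]
K = P̄·Hᵀ·S⁻¹ = [-26/51; -47/102]
x' − x̄ = [-104/51, -94/51] = K·y
y = (KᵀK)⁻¹·Kᵀ·(x' − x̄) = [4]
z = y + H·x̄ = [4] + [-3] = [1]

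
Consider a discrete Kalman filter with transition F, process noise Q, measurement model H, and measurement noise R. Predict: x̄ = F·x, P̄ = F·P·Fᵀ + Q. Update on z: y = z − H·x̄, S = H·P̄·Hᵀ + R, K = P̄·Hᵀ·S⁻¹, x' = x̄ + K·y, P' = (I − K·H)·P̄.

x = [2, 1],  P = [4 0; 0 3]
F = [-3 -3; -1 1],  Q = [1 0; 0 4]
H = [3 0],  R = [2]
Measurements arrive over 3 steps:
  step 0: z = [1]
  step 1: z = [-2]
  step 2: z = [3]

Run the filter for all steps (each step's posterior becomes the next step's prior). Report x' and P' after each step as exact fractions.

step 0: x̄ = F·x = [-9, -1]
step 0: P̄ = F·P·Fᵀ + Q = [64 3; 3 11]
step 0: y = z − H·x̄ = [28]
step 0: S = H·P̄·Hᵀ + R = [578]
step 0: K = P̄·Hᵀ·S⁻¹ = [96/289; 9/578]
step 0: x' = x̄ + K·y = [87/289, -163/289]
step 0: P' = (I − K·H)·P̄ = [64/289 3/289; 3/289 6277/578]
step 1: x̄ = F·x = [228/289, -250/289]
step 1: P̄ = F·P·Fᵀ + Q = [58331/578 -18447/578; -18447/578 8705/578]
step 1: y = z − H·x̄ = [-1262/289]
step 1: S = H·P̄·Hᵀ + R = [526135/578]
step 1: K = P̄·Hᵀ·S⁻¹ = [174993/526135; -55341/526135]
step 1: x' = x̄ + K·y = [-349074/526135, -213472/526135]
step 1: P' = (I − K·H)·P̄ = [116662/526135 -36894/526135; -36894/526135 2625223/526135]
step 2: x̄ = F·x = [1687638/526135, 135602/526135]
step 2: P̄ = F·P·Fᵀ + Q = [24539008/526135 -7525683/526135; -7525683/526135 4920213/526135]
step 2: y = z − H·x̄ = [-3484509/526135]
step 2: S = H·P̄·Hᵀ + R = [221903342/526135]
step 2: K = P̄·Hᵀ·S⁻¹ = [36808512/110951671; -22577049/221903342]
step 2: x' = x̄ + K·y = [112113174/110951671, 206715895/221903342]
step 2: P' = (I − K·H)·P̄ = [24539008/110951671 -7525683/110951671; -7525683/110951671 1106348307/221903342]

step 0: x' = [87/289, -163/289], P' = [64/289 3/289; 3/289 6277/578]
step 1: x' = [-349074/526135, -213472/526135], P' = [116662/526135 -36894/526135; -36894/526135 2625223/526135]
step 2: x' = [112113174/110951671, 206715895/221903342], P' = [24539008/110951671 -7525683/110951671; -7525683/110951671 1106348307/221903342]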